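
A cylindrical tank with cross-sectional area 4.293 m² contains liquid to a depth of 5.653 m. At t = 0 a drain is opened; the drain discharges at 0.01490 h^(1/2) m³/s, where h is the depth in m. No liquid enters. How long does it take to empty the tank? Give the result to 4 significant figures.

A dh/dt = −Q_out = −0.01490 √h.
Separate and integrate: 2(√h − √h₀) = −(0.01490/A) t.
Set h = 0: 2√h₀ = (0.01490/A) t_empty ⇒ t_empty = 2A√h₀/0.01490.
t_empty = 2·4.293·√5.653/0.01490 = 8.58600·2.37760/0.01490 = 1370.07 s.

1370 s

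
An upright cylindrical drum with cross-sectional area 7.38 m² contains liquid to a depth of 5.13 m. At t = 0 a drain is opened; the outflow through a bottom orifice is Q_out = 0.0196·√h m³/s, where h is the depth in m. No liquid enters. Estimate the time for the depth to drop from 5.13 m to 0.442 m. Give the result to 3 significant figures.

1200 s

With no inflow, A dh/dt = −0.0196 √h.
∫ h^(−1/2) dh = −(0.0196/A) ∫ dt, giving 2√h = 2√h₀ − (0.0196/A) t.
t = 2A(√h₀ − √h)/0.0196 = 2·7.38·(√5.13 − √0.442)/0.0196
  = 14.760 × (2.2650 − 0.66483) / 0.0196 = 1205.0 s.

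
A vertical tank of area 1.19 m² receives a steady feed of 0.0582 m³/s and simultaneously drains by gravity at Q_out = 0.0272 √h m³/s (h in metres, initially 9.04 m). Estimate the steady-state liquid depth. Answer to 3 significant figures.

4.58 m

A dh/dt = Q_in − 0.0272 √h. Steady state requires inflow = outflow:
Q_in = 0.0272 √h_ss ⇒ √h_ss = 0.0582/0.0272 = 2.1397.
h_ss = 2.1397² = 4.5783 m. (Since h₀ = 9.04 m > h_ss, the level will fall toward this value.)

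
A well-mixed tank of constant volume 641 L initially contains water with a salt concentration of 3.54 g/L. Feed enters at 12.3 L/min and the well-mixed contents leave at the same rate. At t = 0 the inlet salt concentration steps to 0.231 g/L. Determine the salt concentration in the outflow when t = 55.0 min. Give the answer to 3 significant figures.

1.38 g/L

Transient balance on the dissolved component: V dC/dt = Q(C_in − C).
Time constant τ = V/Q = 641/12.3 = 52.114 min.
Solution: C(t) = C_in + (C₀ − C_in) e^(−t/τ).
C(55.0) = 0.231 + (3.54 − 0.231)·e^(−55.0/52.114) = 0.231 + (3.3090)·0.34806 = 1.3827 g/L.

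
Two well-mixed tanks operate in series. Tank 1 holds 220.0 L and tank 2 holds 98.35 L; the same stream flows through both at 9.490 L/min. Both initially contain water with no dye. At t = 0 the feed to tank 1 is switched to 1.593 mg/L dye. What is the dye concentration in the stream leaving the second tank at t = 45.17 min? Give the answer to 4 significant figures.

Species balance on tank i: dCᵢ/dt = (Cᵢ₋₁ − Cᵢ)/τᵢ with τᵢ = Vᵢ/Q.
τ₁ = 220.0/9.490 = 23.1823 min; τ₂ = 98.35/9.490 = 10.3635 min.
Solving the cascade with C₁(0)=C₂(0)=0 gives C₂(t) = C_in[1 − (τ₁ e^(−t/τ₁) − τ₂ e^(−t/τ₂))/(τ₁ − τ₂)].
At t = 45.17: e^(−t/τ₁) = 0.142492, e^(−t/τ₂) = 0.0127969.
C₂ = 1.593·[1 − (23.1823·0.142492 − 10.3635·0.0127969)/(12.8188)] = 1.593·0.752654 = 1.19898 mg/L.

1.199 mg/L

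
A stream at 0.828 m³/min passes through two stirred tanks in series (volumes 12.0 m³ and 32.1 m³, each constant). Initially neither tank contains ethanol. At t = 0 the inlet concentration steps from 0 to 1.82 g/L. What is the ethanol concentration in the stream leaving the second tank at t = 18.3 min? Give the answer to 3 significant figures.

Each tank obeys Vᵢ dCᵢ/dt = Q(Cᵢ₋₁ − Cᵢ), so τᵢ = Vᵢ/Q.
τ₁ = 12.0/0.828 = 14.493 min; τ₂ = 32.1/0.828 = 38.768 min.
Tank 1: C₁ = C_in(1 − e^(−t/τ₁)). Tank 2 (τ₁ ≠ τ₂): C₂ = C_in[1 − (τ₁ e^(−t/τ₁) − τ₂ e^(−t/τ₂))/(τ₁ − τ₂)].
At t = 18.3: e^(−t/τ₁) = 0.28289, e^(−t/τ₂) = 0.62373.
C₂ = 1.82·[1 − (14.493·0.28289 − 38.768·0.62373)/(-24.275)] = 1.82·0.17278 = 0.31446 g/L.

0.314 g/L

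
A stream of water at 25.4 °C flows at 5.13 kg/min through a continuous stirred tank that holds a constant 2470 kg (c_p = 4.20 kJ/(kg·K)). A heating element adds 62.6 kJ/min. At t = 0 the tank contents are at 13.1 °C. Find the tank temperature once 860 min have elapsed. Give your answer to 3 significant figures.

25.8 °C

Energy balance: M c_p dT/dt = ṁ c_p (T_in − T) + 62.6.
Rearrange: dT/dt = (T_ss − T)/τ with τ = M/ṁ = 481.48 min and T_ss = T_in + Q̇/(ṁ c_p) = 28.305 °C.
This is linear first-order; T(t) = T_ss + (T₀ − T_ss) e^(−t/τ).
T(860) = 28.305 + (-15.205)·e^(−860/481.48) = 28.305 + (-15.205)·0.16760 = 25.757 °C.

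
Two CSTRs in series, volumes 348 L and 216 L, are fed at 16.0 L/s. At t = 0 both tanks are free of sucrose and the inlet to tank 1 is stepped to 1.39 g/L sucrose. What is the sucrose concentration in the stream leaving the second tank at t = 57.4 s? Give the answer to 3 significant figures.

Time constants: τᵢ = Vᵢ/Q for each well-mixed tank.
τ₁ = 348/16.0 = 21.750 s; τ₂ = 216/16.0 = 13.500 s.
Tank 1: C₁ = C_in(1 − e^(−t/τ₁)). Tank 2 (τ₁ ≠ τ₂): C₂ = C_in[1 − (τ₁ e^(−t/τ₁) − τ₂ e^(−t/τ₂))/(τ₁ − τ₂)].
At t = 57.4: e^(−t/τ₁) = 0.071427, e^(−t/τ₂) = 0.014238.
C₂ = 1.39·[1 − (21.750·0.071427 − 13.500·0.014238)/(8.2500)] = 1.39·0.83499 = 1.1606 g/L.

1.16 g/L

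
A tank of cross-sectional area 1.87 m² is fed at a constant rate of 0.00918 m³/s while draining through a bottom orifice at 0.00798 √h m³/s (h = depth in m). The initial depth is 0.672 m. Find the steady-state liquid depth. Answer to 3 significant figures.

1.32 m

Level balance: A dh/dt = 0.00918 − 0.00798 √h. Setting dh/dt = 0:
Q_in = 0.00798 √h_ss ⇒ √h_ss = 0.00918/0.00798 = 1.1504.
h_ss = 1.1504² = 1.3234 m. (Since h₀ = 0.672 m < h_ss, the level will rise toward this value.)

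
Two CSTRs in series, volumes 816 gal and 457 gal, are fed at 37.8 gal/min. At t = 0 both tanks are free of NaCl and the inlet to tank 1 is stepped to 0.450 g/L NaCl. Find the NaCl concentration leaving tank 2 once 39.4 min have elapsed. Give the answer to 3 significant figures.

0.307 g/L

Time constants: τᵢ = Vᵢ/Q for each well-mixed tank.
τ₁ = 816/37.8 = 21.587 min; τ₂ = 457/37.8 = 12.090 min.
Tank 1: C₁ = C_in(1 − e^(−t/τ₁)). Tank 2 (τ₁ ≠ τ₂): C₂ = C_in[1 − (τ₁ e^(−t/τ₁) − τ₂ e^(−t/τ₂))/(τ₁ − τ₂)].
At t = 39.4: e^(−t/τ₁) = 0.16119, e^(−t/τ₂) = 0.038430.
C₂ = 0.450·[1 − (21.587·0.16119 − 12.090·0.038430)/(9.4974)] = 0.450·0.68253 = 0.30714 g/L.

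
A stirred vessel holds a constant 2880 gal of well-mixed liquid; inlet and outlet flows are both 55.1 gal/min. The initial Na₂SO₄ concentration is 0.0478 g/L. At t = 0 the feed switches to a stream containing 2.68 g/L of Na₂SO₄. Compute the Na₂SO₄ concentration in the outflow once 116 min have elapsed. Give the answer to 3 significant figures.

2.39 g/L

Transient balance on the dissolved component: V dC/dt = Q(C_in − C).
So dC/dt = (C_in − C)/τ with τ = V/Q = 2880/55.1 = 52.269 min.
Solution: C(t) = C_in + (C₀ − C_in) e^(−t/τ).
C(116) = 2.68 + (0.0478 − 2.68)·e^(−116/52.269) = 2.68 + (-2.6322)·0.10868 = 2.3939 g/L.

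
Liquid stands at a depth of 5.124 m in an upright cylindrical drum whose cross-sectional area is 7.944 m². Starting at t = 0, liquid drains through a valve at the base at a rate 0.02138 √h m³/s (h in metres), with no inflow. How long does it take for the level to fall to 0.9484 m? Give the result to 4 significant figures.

958.5 s

With no inflow, A dh/dt = −0.02138 √h.
Separate and integrate: 2(√h − √h₀) = −(0.02138/A) t.
t = 2A(√h₀ − √h)/0.02138 = 2·7.944·(√5.124 − √0.9484)/0.02138
  = 15.8880 × (2.26363 − 0.973858) / 0.02138 = 958.457 s.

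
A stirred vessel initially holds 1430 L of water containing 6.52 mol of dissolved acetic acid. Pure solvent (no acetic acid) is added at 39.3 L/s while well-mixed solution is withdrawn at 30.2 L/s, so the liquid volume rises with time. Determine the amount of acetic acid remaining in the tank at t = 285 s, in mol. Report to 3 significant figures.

0.211 mol

Let m(t) be the amount of acetic acid. Volume: V(t) = V₀ + (Q_in − Q_out) t = 1430 + 9.1000 t; V(285) = 4023.5 L.
Solute balance: dm/dt = 0 − Q_out C = −Q_out m/V(t).
Separate: dm/m = −Q_out dt/V(t) ⇒ ln(m/m₀) = −(Q_out/(Q_in−Q_out)) ln(V/V₀).
m = m₀ (V₀/V)^(Q_out/(Q_in−Q_out)) = 6.52 × (1430/4023.5)^(3.3187) = 0.21051 mol.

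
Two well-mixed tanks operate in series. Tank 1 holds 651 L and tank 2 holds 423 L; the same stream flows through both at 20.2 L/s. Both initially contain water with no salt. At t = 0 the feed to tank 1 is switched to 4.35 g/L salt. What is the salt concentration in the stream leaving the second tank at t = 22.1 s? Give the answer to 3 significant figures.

0.903 g/L

Time constants: τᵢ = Vᵢ/Q for each well-mixed tank.
τ₁ = 651/20.2 = 32.228 s; τ₂ = 423/20.2 = 20.941 s.
Tank 1: C₁ = C_in(1 − e^(−t/τ₁)). Tank 2 (τ₁ ≠ τ₂): C₂ = C_in[1 − (τ₁ e^(−t/τ₁) − τ₂ e^(−t/τ₂))/(τ₁ − τ₂)].
At t = 22.1: e^(−t/τ₁) = 0.50371, e^(−t/τ₂) = 0.34806.
C₂ = 4.35·[1 − (32.228·0.50371 − 20.941·0.34806)/(11.287)] = 4.35·0.20751 = 0.90268 g/L.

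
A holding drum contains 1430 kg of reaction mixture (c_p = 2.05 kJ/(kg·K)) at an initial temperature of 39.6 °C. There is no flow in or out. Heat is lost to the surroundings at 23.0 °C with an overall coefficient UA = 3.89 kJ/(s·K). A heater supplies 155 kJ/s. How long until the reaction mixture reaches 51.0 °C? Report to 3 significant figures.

508 s

Energy balance: M c_p dT/dt = −UA(T − T_amb) + Q̇.
τ = M c_p/UA = 753.60 s; T_ss = T_amb + Q̇/UA = 23.0 + 155/3.89 = 62.846 °C.
T(t) = T_ss + (T₀ − T_ss)e^(−t/τ); set T = 51.0:
t = −τ ln[(T − T_ss)/(T₀ − T_ss)] = −753.60 · ln(0.50959) = 508.04 s.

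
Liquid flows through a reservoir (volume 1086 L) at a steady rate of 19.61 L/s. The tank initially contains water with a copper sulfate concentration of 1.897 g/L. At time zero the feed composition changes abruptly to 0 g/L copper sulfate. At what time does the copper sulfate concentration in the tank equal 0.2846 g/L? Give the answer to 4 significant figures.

105.1 s

Accumulation = in − out for the solute gives V dC/dt = Q(C_in − C), so τ = V/Q = 55.3799 s.
C(t) = C_in + (C₀ − C_in) e^(−t/τ). Set C = 0.2846 and solve for t:
e^(−t/τ) = (C − C_in)/(C₀ − C_in) = (0.2846 − 0)/(1.897 − 0) = 0.150026
t = −τ ln(…) = 55.3799 × 1.89694 = 105.053 s.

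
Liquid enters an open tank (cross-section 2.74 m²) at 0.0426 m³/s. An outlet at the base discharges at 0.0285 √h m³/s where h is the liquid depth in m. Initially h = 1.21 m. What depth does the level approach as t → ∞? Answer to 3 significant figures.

2.23 m

Level balance: A dh/dt = 0.0426 − 0.0285 √h. Setting dh/dt = 0:
Q_in = 0.0285 √h_ss ⇒ √h_ss = 0.0426/0.0285 = 1.4947.
h_ss = 1.4947² = 2.2342 m. (Since h₀ = 1.21 m < h_ss, the level will rise toward this value.)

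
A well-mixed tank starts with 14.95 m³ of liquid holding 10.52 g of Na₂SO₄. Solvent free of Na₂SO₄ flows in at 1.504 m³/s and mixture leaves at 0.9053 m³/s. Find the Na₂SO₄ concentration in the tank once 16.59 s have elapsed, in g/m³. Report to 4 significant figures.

Total volume: dV/dt = Q_in − Q_out = 0.598700 m³/s, so V(t) = 14.95 + 0.598700 t and V(16.59) = 24.8824 m³.
Solute balance: dm/dt = 0 − Q_out C = −Q_out m/V(t).
dm/m = −Q_out dt/(V₀ + 0.598700 t); integrating gives ln(m/m₀) = −(Q_out/(Q_in−Q_out)) ln(V/V₀).
m = m₀ (V₀/V)^(Q_out/(Q_in−Q_out)) = 10.52 × (14.95/24.8824)^(1.51211) = 4.86922 g.
C = m/V = 4.86922/24.8824 = 0.195689 g/m³.

0.1957 g/m³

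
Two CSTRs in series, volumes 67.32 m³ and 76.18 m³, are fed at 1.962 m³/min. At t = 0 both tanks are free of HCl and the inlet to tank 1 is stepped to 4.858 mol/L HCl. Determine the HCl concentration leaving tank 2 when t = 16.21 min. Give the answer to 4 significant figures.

Each tank obeys Vᵢ dCᵢ/dt = Q(Cᵢ₋₁ − Cᵢ), so τᵢ = Vᵢ/Q.
τ₁ = 67.32/1.962 = 34.3119 min; τ₂ = 76.18/1.962 = 38.8277 min.
Solving the cascade with C₁(0)=C₂(0)=0 gives C₂(t) = C_in[1 − (τ₁ e^(−t/τ₁) − τ₂ e^(−t/τ₂))/(τ₁ − τ₂)].
At t = 16.21: e^(−t/τ₁) = 0.623485, e^(−t/τ₂) = 0.658701.
C₂ = 4.858·[1 − (34.3119·0.623485 − 38.8277·0.658701)/(-4.51580)] = 4.858·0.0737192 = 0.358128 mol/L.

0.3581 mol/L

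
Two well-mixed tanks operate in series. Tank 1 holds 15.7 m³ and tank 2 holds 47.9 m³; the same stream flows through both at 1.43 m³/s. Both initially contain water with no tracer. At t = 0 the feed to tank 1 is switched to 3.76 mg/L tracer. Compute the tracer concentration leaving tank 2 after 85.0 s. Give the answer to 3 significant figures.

3.32 mg/L

Time constants: τᵢ = Vᵢ/Q for each well-mixed tank.
τ₁ = 15.7/1.43 = 10.979 s; τ₂ = 47.9/1.43 = 33.497 s.
Solving the cascade with C₁(0)=C₂(0)=0 gives C₂(t) = C_in[1 − (τ₁ e^(−t/τ₁) − τ₂ e^(−t/τ₂))/(τ₁ − τ₂)].
At t = 85.0: e^(−t/τ₁) = 0.00043419, e^(−t/τ₂) = 0.079058.
C₂ = 3.76·[1 − (10.979·0.00043419 − 33.497·0.079058)/(-22.517)] = 3.76·0.88261 = 3.3186 mg/L.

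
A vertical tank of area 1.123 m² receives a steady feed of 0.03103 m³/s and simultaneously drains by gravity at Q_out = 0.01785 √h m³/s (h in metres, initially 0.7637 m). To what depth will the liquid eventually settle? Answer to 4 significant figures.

3.022 m

A dh/dt = Q_in − 0.01785 √h. Steady state requires inflow = outflow:
Q_in = 0.01785 √h_ss ⇒ √h_ss = 0.03103/0.01785 = 1.73838.
h_ss = 1.73838² = 3.02195 m. (Since h₀ = 0.7637 m < h_ss, the level will rise toward this value.)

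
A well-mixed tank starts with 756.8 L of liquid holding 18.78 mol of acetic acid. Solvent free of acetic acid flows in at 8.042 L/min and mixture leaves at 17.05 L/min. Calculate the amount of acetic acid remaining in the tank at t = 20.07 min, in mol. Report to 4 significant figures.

Total volume: dV/dt = Q_in − Q_out = -9.00800 L/min, so V(t) = 756.8 − 9.00800 t and V(20.07) = 576.009 L.
No acetic acid enters, so dm/dt = −Q_out · (m/V).
Separate: dm/m = −Q_out dt/V(t) ⇒ ln(m/m₀) = −(Q_out/(Q_in−Q_out)) ln(V/V₀).
m = m₀ (V₀/V)^(Q_out/(Q_in−Q_out)) = 18.78 × (756.8/576.009)^(-1.89276) = 11.2023 mol.

11.20 mol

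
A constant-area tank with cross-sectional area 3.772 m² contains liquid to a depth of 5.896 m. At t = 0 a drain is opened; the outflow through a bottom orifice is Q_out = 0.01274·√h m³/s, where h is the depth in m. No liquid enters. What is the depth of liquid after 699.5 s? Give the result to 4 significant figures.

1.555 m

A dh/dt = −Q_out = −0.01274 √h.
This is separable: 2 d(√h)/dt = −0.01274/A, so √h = √h₀ − (0.01274/(2A)) t.
√h = √5.896 − 0.01274·699.5/(2·3.772) = 2.42817 − 1.18129 = 1.24688.
h = 1.24688² = 1.55471 m.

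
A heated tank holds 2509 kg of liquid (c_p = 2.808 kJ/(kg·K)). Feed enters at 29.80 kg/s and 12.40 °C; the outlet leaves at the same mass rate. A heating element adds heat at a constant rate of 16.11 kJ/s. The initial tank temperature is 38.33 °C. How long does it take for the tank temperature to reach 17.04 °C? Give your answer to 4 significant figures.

147.8 s

M c_p dT/dt = ṁ c_p (T_in − T) + Q̇.
τ = M/ṁ = 84.1946 s; T_ss = T_in + Q̇/(ṁ c_p) = 12.5925 °C.
T(t) = T_ss + (T₀ − T_ss) e^(−t/τ). Set T = 17.04:
e^(−t/τ) = (17.04 − 12.5925)/(38.33 − 12.5925) = 0.172802
t = −84.1946 · ln(0.172802) = 147.813 s.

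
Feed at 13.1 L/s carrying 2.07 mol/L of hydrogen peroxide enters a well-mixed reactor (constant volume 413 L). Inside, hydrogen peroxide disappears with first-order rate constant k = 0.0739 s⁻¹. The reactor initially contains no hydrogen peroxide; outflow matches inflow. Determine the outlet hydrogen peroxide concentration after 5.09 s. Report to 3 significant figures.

0.259 mol/L

Accumulation = in − out − consumed: V dC/dt = Q C_in − Q C − k V C.
dC/dt = (Q/V) C_in − (Q/V + k) C; effective rate a = Q/V + k = 0.031719 + 0.0739 = 0.10562 s⁻¹.
C_ss = Q C_in/(Q + kV) = 0.62165 mol/L; C(t) = C_ss + (C₀ − C_ss) e^(−a t).
C(5.09) = 0.62165 + (-0.62165)·e^(−0.10562·5.09) = 0.62165 + (-0.62165)·0.58415 = 0.25852 mol/L.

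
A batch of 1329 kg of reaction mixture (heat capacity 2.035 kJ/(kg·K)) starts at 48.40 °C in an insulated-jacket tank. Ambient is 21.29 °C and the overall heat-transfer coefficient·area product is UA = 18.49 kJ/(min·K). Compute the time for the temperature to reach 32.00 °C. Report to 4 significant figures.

Energy balance: M c_p dT/dt = −UA(T − T_amb).
τ = M c_p/UA = 146.269 min; T_ss = T_amb = 21.2900 °C.
T(t) = T_ss + (T₀ − T_ss)e^(−t/τ); set T = 32.00:
t = −τ ln[(T − T_ss)/(T₀ − T_ss)] = −146.269 · ln(0.395057) = 135.844 min.

135.8 min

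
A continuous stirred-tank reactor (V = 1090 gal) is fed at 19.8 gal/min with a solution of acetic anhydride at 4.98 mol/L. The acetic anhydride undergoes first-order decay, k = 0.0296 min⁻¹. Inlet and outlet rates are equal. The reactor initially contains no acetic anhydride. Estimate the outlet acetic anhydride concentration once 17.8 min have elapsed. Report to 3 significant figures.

1.08 mol/L

V dC/dt = Q(C_in − C) − k V C.
dC/dt = (Q/V) C_in − (Q/V + k) C; effective rate a = Q/V + k = 0.018165 + 0.0296 = 0.047765 min⁻¹.
C_ss = Q C_in/(Q + kV) = 1.8939 mol/L; C(t) = C_ss + (C₀ − C_ss) e^(−a t).
C(17.8) = 1.8939 + (-1.8939)·e^(−0.047765·17.8) = 1.8939 + (-1.8939)·0.42732 = 1.0846 mol/L.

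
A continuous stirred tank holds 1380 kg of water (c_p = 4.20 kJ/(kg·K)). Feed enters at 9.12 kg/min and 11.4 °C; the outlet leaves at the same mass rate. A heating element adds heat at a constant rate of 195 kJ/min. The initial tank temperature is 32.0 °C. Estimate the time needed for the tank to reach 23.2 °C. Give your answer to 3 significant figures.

Heat balance on the well-mixed liquid: M c_p dT/dt = ṁ c_p (T_in − T) + 195.
τ = M/ṁ = 151.32 min; T_ss = T_in + Q̇/(ṁ c_p) = 16.491 °C.
T(t) = T_ss + (T₀ − T_ss) e^(−t/τ). Set T = 23.2:
e^(−t/τ) = (23.2 − 16.491)/(32.0 − 16.491) = 0.43259
t = −151.32 · ln(0.43259) = 126.80 min.

127 min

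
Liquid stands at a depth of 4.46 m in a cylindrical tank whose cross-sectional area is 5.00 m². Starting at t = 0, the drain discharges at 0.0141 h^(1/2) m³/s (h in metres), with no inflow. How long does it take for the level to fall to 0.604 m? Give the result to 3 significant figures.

With no inflow, A dh/dt = −0.0141 √h.
Separate and integrate: 2(√h − √h₀) = −(0.0141/A) t.
t = 2A(√h₀ − √h)/0.0141 = 2·5.00·(√4.46 − √0.604)/0.0141
  = 10.000 × (2.1119 − 0.77717) / 0.0141 = 946.59 s.

947 s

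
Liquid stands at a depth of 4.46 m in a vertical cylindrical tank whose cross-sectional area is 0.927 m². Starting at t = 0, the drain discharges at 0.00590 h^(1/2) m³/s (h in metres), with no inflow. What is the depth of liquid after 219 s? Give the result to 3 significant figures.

A dh/dt = −Q_out = −0.00590 √h.
∫ h^(−1/2) dh = −(0.00590/A) ∫ dt, giving 2√h = 2√h₀ − (0.00590/A) t.
√h = √4.46 − 0.00590·219/(2·0.927) = 2.1119 − 0.69693 = 1.4149.
h = 1.4149² = 2.0021 m.

2.00 m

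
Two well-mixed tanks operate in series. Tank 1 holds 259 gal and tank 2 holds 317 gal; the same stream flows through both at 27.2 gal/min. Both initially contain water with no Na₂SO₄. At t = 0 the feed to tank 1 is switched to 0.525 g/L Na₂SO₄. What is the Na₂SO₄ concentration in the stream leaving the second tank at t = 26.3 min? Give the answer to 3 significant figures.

0.373 g/L

Time constants: τᵢ = Vᵢ/Q for each well-mixed tank.
τ₁ = 259/27.2 = 9.5221 min; τ₂ = 317/27.2 = 11.654 min.
Solving the cascade with C₁(0)=C₂(0)=0 gives C₂(t) = C_in[1 − (τ₁ e^(−t/τ₁) − τ₂ e^(−t/τ₂))/(τ₁ − τ₂)].
At t = 26.3: e^(−t/τ₁) = 0.063165, e^(−t/τ₂) = 0.10470.
C₂ = 0.525·[1 − (9.5221·0.063165 − 11.654·0.10470)/(-2.1324)] = 0.525·0.70982 = 0.37266 g/L.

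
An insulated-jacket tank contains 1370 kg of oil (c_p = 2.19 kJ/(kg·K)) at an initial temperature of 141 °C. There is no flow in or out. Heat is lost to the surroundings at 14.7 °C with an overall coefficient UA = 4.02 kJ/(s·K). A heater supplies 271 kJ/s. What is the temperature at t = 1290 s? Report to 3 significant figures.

M c_p dT/dt = −UA(T − T_amb) + Q̇.
dT/dt = (T_ss − T)/τ with T_ss = T_amb + Q̇/UA = 14.7 + 271/4.02 = 82.113 °C, τ = M c_p/UA = 1370·2.19/4.02 = 746.34 s.
This is linear first-order; T(t) = T_ss + (T₀ − T_ss) e^(−t/τ).
T(1290) = 82.113 + (58.887)·0.17756 = 92.569 °C.

92.6 °C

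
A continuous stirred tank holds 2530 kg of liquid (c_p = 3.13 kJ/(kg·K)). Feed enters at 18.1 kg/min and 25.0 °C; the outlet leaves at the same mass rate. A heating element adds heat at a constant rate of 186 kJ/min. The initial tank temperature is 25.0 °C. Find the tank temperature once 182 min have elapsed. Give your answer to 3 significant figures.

27.4 °C

M c_p dT/dt = ṁ c_p (T_in − T) + Q̇.
τ = M/ṁ = 139.78 min; T_ss = T_in + Q̇/(ṁ c_p) = 25.0 + 186/(18.1·3.13) = 28.283 °C.
Solution: T(t) = T_ss + (T₀ − T_ss) e^(−t/τ).
T(182) = 28.283 + (-3.2831)·e^(−182/139.78) = 28.283 + (-3.2831)·0.27197 = 27.390 °C.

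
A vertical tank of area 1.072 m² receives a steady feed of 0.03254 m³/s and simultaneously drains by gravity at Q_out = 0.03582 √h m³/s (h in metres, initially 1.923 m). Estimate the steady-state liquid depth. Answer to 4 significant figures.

0.8252 m

Unsteady balance on liquid volume: A dh/dt = Q_in − 0.03582 √h. At steady state dh/dt = 0:
Q_in = 0.03582 √h_ss ⇒ √h_ss = 0.03254/0.03582 = 0.908431.
h_ss = 0.908431² = 0.825247 m. (Since h₀ = 1.923 m > h_ss, the level will fall toward this value.)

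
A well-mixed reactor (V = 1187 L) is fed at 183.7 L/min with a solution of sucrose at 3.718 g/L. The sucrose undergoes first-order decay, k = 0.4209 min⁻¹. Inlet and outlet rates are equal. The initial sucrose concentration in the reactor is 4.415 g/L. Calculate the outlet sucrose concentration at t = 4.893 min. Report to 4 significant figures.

1.204 g/L

Species balance: V dC/dt = Q C_in − Q C − k V C.
This is linear with rate a = Q/V + k = 0.575660 min⁻¹.
C_ss = Q C_in/(Q + kV) = 0.999544 g/L; C(t) = C_ss + (C₀ − C_ss) e^(−a t).
C(4.893) = 0.999544 + (3.41546)·e^(−0.575660·4.893) = 0.999544 + (3.41546)·0.0598027 = 1.20380 g/L.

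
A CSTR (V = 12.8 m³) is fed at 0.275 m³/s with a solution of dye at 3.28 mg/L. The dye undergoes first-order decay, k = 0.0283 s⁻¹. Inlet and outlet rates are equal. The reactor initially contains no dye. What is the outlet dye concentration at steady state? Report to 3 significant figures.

V dC/dt = Q(C_in − C) − k V C.
At steady state: 0 = Q C_in − (Q + kV) C_ss, so C_ss = Q C_in/(Q + kV).
C_ss = 0.275·3.28/(0.275 + 0.0283·12.8) = 0.90200/0.63724 = 1.4155 mg/L.

1.42 mg/L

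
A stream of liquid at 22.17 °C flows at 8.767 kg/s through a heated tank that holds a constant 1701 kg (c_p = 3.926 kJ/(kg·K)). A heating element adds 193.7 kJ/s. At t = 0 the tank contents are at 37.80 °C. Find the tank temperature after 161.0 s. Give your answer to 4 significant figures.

32.16 °C

M c_p dT/dt = ṁ c_p (T_in − T) + Q̇.
Rearrange: dT/dt = (T_ss − T)/τ with τ = M/ṁ = 194.023 s and T_ss = T_in + Q̇/(ṁ c_p) = 27.7977 °C.
This is linear first-order; T(t) = T_ss + (T₀ − T_ss) e^(−t/τ).
T(161.0) = 27.7977 + (10.0023)·e^(−161.0/194.023) = 27.7977 + (10.0023)·0.436137 = 32.1601 °C.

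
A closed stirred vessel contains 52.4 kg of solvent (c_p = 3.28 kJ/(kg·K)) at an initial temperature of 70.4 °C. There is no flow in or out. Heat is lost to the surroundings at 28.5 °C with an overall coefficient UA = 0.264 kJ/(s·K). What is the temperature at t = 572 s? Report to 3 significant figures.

M c_p dT/dt = −UA(T − T_amb).
dT/dt = (T_ss − T)/τ with T_ss = T_amb = 28.500 °C, τ = M c_p/UA = 52.4·3.28/0.264 = 651.03 s.
Integrating: T(t) = T_ss + (T₀ − T_ss) e^(−t/τ).
T(572) = 28.500 + (41.900)·0.41536 = 45.904 °C.

45.9 °C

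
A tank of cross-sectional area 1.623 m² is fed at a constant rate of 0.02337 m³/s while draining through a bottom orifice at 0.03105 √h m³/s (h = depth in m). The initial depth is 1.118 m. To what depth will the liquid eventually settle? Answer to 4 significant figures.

0.5665 m

Level balance: A dh/dt = 0.02337 − 0.03105 √h. Setting dh/dt = 0:
Q_in = 0.03105 √h_ss ⇒ √h_ss = 0.02337/0.03105 = 0.752657.
h_ss = 0.752657² = 0.566493 m. (Since h₀ = 1.118 m > h_ss, the level will fall toward this value.)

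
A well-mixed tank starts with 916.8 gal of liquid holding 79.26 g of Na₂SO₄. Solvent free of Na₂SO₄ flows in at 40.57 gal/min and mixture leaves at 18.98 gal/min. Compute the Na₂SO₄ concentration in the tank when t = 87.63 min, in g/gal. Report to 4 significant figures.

0.01055 g/gal

Total volume: dV/dt = Q_in − Q_out = 21.5900 gal/min, so V(t) = 916.8 + 21.5900 t and V(87.63) = 2808.73 gal.
No Na₂SO₄ enters, so dm/dt = −Q_out · (m/V).
Separate: dm/m = −Q_out dt/V(t) ⇒ ln(m/m₀) = −(Q_out/(Q_in−Q_out)) ln(V/V₀).
m = m₀ (V₀/V)^(Q_out/(Q_in−Q_out)) = 79.26 × (916.8/2808.73)^(0.879111) = 29.6210 g.
C = m/V = 29.6210/2808.73 = 0.0105460 g/gal.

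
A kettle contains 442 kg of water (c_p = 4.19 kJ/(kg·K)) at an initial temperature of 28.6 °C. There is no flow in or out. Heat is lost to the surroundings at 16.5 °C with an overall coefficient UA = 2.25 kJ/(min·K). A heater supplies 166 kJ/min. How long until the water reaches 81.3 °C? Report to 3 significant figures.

1590 min

M c_p dT/dt = −UA(T − T_amb) + Q̇.
τ = M c_p/UA = 823.10 min; T_ss = T_amb + Q̇/UA = 16.5 + 166/2.25 = 90.278 °C.
T(t) = T_ss + (T₀ − T_ss)e^(−t/τ); set T = 81.3:
t = −τ ln[(T − T_ss)/(T₀ − T_ss)] = −823.10 · ln(0.14556) = 1586.3 min.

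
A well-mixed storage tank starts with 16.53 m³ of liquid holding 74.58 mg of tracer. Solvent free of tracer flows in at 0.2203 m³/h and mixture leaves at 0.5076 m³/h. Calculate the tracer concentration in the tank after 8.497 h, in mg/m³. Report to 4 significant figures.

3.991 mg/m³

Let m(t) be the amount of tracer. Volume: V(t) = V₀ + (Q_in − Q_out) t = 16.53 − 0.287300 t; V(8.497) = 14.0888 m³.
Species balance (pure solvent in): dm/dt = −Q_out · m/V(t).
Separate: dm/m = −Q_out dt/V(t) ⇒ ln(m/m₀) = −(Q_out/(Q_in−Q_out)) ln(V/V₀).
m = m₀ (V₀/V)^(Q_out/(Q_in−Q_out)) = 74.58 × (16.53/14.0888)^(-1.76679) = 56.2354 mg.
C = m/V = 56.2354/14.0888 = 3.99149 mg/m³.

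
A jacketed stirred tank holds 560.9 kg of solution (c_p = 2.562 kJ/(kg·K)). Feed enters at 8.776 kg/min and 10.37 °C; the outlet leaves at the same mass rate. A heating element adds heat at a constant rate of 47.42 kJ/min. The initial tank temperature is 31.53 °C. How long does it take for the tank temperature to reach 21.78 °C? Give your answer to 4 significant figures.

M c_p dT/dt = ṁ c_p (T_in − T) + Q̇.
τ = M/ṁ = 63.9129 min; T_ss = T_in + Q̇/(ṁ c_p) = 12.4790 °C.
T(t) = T_ss + (T₀ − T_ss) e^(−t/τ). Set T = 21.78:
e^(−t/τ) = (21.78 − 12.4790)/(31.53 − 12.4790) = 0.488215
t = −63.9129 · ln(0.488215) = 45.8256 min.

45.83 min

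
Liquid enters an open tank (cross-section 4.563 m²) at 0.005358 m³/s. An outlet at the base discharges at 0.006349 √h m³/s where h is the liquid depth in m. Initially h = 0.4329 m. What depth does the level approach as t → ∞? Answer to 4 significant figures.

0.7122 m

Accumulation of liquid (constant cross-section A): A dh/dt = Q_in − 0.006349 √h. At steady state dh/dt = 0:
Q_in = 0.006349 √h_ss ⇒ √h_ss = 0.005358/0.006349 = 0.843912.
h_ss = 0.843912² = 0.712188 m. (Since h₀ = 0.4329 m < h_ss, the level will rise toward this value.)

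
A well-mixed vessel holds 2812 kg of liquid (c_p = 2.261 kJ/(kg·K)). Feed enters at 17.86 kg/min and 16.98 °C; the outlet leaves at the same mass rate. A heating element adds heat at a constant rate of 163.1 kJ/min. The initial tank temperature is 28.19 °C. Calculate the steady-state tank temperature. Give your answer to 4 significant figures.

M c_p dT/dt = ṁ c_p (T_in − T) + Q̇.
At steady state dT/dt = 0 ⇒ T_ss = T_in + Q̇/(ṁ c_p) = 16.98 + 163.1/(17.86·2.261) = 21.0190 °C.

21.02 °C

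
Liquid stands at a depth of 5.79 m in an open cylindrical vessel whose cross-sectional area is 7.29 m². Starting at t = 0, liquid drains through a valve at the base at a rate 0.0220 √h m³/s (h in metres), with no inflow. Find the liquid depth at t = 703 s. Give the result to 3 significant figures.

Accumulation of liquid (constant cross-section A): A dh/dt = −0.0220 √h.
This is separable: 2 d(√h)/dt = −0.0220/A, so √h = √h₀ − (0.0220/(2A)) t.
√h = √5.79 − 0.0220·703/(2·7.29) = 2.4062 − 1.0608 = 1.3455.
h = 1.3455² = 1.8103 m.

1.81 m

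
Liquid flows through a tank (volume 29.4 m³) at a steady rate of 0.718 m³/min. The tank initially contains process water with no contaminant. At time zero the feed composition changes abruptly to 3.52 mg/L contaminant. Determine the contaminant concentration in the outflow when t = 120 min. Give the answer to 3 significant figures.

Mass balance on the solute (V constant): V dC/dt = Q(C_in − C).
So dC/dt = (C_in − C)/τ with τ = V/Q = 29.4/0.718 = 40.947 min.
Solution: C(t) = C_in + (C₀ − C_in) e^(−t/τ).
C(120) = 3.52 + (0 − 3.52)·e^(−120/40.947) = 3.52 + (-3.5200)·0.053364 = 3.3322 mg/L.

3.33 mg/L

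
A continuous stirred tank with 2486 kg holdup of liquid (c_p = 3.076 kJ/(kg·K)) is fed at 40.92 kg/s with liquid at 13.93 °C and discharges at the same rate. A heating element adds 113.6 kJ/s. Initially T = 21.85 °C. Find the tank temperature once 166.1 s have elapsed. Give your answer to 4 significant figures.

Heat balance on the well-mixed liquid: M c_p dT/dt = ṁ c_p (T_in − T) + 113.6.
τ = M/ṁ = 60.7527 s; T_ss = T_in + Q̇/(ṁ c_p) = 13.93 + 113.6/(40.92·3.076) = 14.8325 °C.
Solution: T(t) = T_ss + (T₀ − T_ss) e^(−t/τ).
T(166.1) = 14.8325 + (7.01748)·e^(−166.1/60.7527) = 14.8325 + (7.01748)·0.0649566 = 15.2884 °C.

15.29 °C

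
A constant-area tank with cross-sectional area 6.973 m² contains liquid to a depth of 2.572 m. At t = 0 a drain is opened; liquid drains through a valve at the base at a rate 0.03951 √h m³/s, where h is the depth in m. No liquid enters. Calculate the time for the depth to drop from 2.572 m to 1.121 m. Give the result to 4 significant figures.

192.4 s

Mass balance (ρ constant): A dh/dt = −0.03951 √h.
Separate and integrate: 2(√h − √h₀) = −(0.03951/A) t.
t = 2A(√h₀ − √h)/0.03951 = 2·6.973·(√2.572 − √1.121)/0.03951
  = 13.9460 × (1.60375 − 1.05877) / 0.03951 = 192.361 s.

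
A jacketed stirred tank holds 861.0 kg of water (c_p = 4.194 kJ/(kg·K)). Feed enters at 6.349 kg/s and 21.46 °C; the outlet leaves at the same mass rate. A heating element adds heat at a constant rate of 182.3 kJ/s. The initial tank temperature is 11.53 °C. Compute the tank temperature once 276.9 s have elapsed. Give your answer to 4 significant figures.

26.13 °C

Heat balance on the well-mixed liquid: M c_p dT/dt = ṁ c_p (T_in − T) + 182.3.
Rearrange: dT/dt = (T_ss − T)/τ with τ = M/ṁ = 135.612 s and T_ss = T_in + Q̇/(ṁ c_p) = 28.3063 °C.
Solution: T(t) = T_ss + (T₀ − T_ss) e^(−t/τ).
T(276.9) = 28.3063 + (-16.7763)·e^(−276.9/135.612) = 28.3063 + (-16.7763)·0.129788 = 26.1289 °C.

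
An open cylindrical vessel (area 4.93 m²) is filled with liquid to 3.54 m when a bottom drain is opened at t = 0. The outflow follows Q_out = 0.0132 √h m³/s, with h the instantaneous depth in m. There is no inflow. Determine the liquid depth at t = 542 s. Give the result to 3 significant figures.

Volume balance on the tank: A dh/dt = −0.0132 √h.
∫ h^(−1/2) dh = −(0.0132/A) ∫ dt, giving 2√h = 2√h₀ − (0.0132/A) t.
√h = √3.54 − 0.0132·542/(2·4.93) = 1.8815 − 0.72560 = 1.1559.
h = 1.1559² = 1.3361 m.

1.34 m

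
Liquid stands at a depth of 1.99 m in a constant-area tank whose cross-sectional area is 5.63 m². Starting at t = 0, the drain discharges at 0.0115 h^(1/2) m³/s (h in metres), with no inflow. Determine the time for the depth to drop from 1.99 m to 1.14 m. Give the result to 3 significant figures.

336 s

A dh/dt = −Q_out = −0.0115 √h.
This is separable: 2 d(√h)/dt = −0.0115/A, so √h = √h₀ − (0.0115/(2A)) t.
t = 2A(√h₀ − √h)/0.0115 = 2·5.63·(√1.99 − √1.14)/0.0115
  = 11.260 × (1.4107 − 1.0677) / 0.0115 = 335.81 s.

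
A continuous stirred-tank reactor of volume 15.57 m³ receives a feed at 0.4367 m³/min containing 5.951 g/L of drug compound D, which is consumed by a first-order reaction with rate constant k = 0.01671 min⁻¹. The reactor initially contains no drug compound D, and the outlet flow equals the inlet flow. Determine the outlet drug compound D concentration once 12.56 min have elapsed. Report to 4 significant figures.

Species balance: V dC/dt = Q C_in − Q C − k V C.
dC/dt = (Q/V) C_in − (Q/V + k) C; effective rate a = Q/V + k = 0.0280475 + 0.01671 = 0.0447575 min⁻¹.
C_ss = Q C_in/(Q + kV) = 3.72922 g/L; C(t) = C_ss + (C₀ − C_ss) e^(−a t).
C(12.56) = 3.72922 + (-3.72922)·e^(−0.0447575·12.56) = 3.72922 + (-3.72922)·0.569980 = 1.60364 g/L.

1.604 g/L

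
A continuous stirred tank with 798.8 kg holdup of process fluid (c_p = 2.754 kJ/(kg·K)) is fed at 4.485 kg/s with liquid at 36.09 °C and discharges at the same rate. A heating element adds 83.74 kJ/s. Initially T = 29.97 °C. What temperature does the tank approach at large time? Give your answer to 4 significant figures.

42.87 °C

M c_p dT/dt = ṁ c_p (T_in − T) + Q̇.
At steady state dT/dt = 0 ⇒ T_ss = T_in + Q̇/(ṁ c_p) = 36.09 + 83.74/(4.485·2.754) = 42.8696 °C.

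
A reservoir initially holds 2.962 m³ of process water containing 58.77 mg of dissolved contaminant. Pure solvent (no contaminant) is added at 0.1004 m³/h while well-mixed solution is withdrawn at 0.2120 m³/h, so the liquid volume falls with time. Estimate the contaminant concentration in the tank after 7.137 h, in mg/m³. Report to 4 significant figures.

14.97 mg/m³

Let m(t) be the amount of contaminant. Volume: V(t) = V₀ + (Q_in − Q_out) t = 2.962 − 0.111600 t; V(7.137) = 2.16551 m³.
No contaminant enters, so dm/dt = −Q_out · (m/V).
dm/m = −Q_out dt/(V₀ − 0.111600 t); integrating gives ln(m/m₀) = −(Q_out/(Q_in−Q_out)) ln(V/V₀).
m = m₀ (V₀/V)^(Q_out/(Q_in−Q_out)) = 58.77 × (2.962/2.16551)^(-1.89964) = 32.4159 mg.
C = m/V = 32.4159/2.16551 = 14.9692 mg/m³.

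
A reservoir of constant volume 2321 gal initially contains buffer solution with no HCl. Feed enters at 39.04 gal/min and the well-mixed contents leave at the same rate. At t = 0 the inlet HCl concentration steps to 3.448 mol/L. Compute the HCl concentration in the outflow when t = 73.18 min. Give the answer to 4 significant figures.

2.441 mol/L

Mass balance on the solute (V constant): V dC/dt = Q(C_in − C).
Rewrite as dC/dt + C/τ = C_in/τ, τ = V/Q = 59.4518 min.
Solution: C(t) = C_in + (C₀ − C_in) e^(−t/τ).
C(73.18) = 3.448 + (0 − 3.448)·e^(−73.18/59.4518) = 3.448 + (-3.44800)·0.292026 = 2.44109 mol/L.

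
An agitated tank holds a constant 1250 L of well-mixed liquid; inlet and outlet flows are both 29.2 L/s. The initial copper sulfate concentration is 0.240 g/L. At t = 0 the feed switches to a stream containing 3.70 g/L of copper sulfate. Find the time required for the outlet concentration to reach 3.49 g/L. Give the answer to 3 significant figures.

Mass balance on the solute (V constant): V dC/dt = Q(C_in − C), so τ = V/Q = 42.808 s.
C(t) = C_in + (C₀ − C_in) e^(−t/τ). Set C = 3.49 and solve for t:
e^(−t/τ) = (C − C_in)/(C₀ − C_in) = (3.49 − 3.70)/(0.240 − 3.70) = 0.060694
t = −τ ln(…) = 42.808 × 2.8019 = 119.95 s.

120 s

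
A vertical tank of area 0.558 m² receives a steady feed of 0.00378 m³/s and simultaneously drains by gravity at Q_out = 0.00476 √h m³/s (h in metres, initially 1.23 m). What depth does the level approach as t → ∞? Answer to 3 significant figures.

Level balance: A dh/dt = 0.00378 − 0.00476 √h. Setting dh/dt = 0:
Q_in = 0.00476 √h_ss ⇒ √h_ss = 0.00378/0.00476 = 0.79412.
h_ss = 0.79412² = 0.63062 m. (Since h₀ = 1.23 m > h_ss, the level will fall toward this value.)

0.631 m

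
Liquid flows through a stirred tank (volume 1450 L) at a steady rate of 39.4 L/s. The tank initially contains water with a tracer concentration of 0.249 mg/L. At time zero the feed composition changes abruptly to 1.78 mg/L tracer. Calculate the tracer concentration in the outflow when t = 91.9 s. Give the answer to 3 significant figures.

1.65 mg/L

Mass balance on the solute (V constant): V dC/dt = Q(C_in − C).
Time constant τ = V/Q = 1450/39.4 = 36.802 s.
This is linear first-order; C(t) = C_in + (C₀ − C_in) e^(−t/τ).
C(91.9) = 1.78 + (0.249 − 1.78)·e^(−91.9/36.802) = 1.78 + (-1.5310)·0.082320 = 1.6540 mg/L.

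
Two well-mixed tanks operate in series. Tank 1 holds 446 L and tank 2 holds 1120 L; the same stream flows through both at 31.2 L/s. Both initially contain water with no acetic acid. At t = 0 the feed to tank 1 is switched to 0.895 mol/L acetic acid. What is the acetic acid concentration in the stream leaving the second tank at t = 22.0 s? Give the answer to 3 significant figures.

Time constants: τᵢ = Vᵢ/Q for each well-mixed tank.
τ₁ = 446/31.2 = 14.295 s; τ₂ = 1120/31.2 = 35.897 s.
Tank 1: C₁ = C_in(1 − e^(−t/τ₁)). Tank 2 (τ₁ ≠ τ₂): C₂ = C_in[1 − (τ₁ e^(−t/τ₁) − τ₂ e^(−t/τ₂))/(τ₁ − τ₂)].
At t = 22.0: e^(−t/τ₁) = 0.21459, e^(−t/τ₂) = 0.54180.
C₂ = 0.895·[1 − (14.295·0.21459 − 35.897·0.54180)/(-21.603)] = 0.895·0.24168 = 0.21630 mol/L.

0.216 mol/L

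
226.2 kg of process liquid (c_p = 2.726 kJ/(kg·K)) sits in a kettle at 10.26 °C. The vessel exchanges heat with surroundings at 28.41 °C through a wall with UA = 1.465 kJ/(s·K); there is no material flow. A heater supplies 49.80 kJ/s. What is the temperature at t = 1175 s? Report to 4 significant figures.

59.21 °C

Lumped-capacitance energy balance: M c_p dT/dt = UA(T_amb − T) + Q̇.
dT/dt = (T_ss − T)/τ with T_ss = T_amb + Q̇/UA = 28.41 + 49.80/1.465 = 62.4032 °C, τ = M c_p/UA = 226.2·2.726/1.465 = 420.902 s.
This is linear first-order; T(t) = T_ss + (T₀ − T_ss) e^(−t/τ).
T(1175) = 62.4032 + (-52.1432)·0.0613215 = 59.2057 °C.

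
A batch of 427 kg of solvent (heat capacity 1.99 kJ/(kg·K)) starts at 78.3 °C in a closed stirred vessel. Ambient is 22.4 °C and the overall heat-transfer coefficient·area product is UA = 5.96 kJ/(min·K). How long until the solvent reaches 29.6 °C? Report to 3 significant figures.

292 min

Heat balance on the well-mixed liquid: M c_p dT/dt = −UA(T − T_amb).
τ = M c_p/UA = 142.57 min; T_ss = T_amb = 22.400 °C.
T(t) = T_ss + (T₀ − T_ss)e^(−t/τ); set T = 29.6:
t = −τ ln[(T − T_ss)/(T₀ − T_ss)] = −142.57 · ln(0.12880) = 292.20 min.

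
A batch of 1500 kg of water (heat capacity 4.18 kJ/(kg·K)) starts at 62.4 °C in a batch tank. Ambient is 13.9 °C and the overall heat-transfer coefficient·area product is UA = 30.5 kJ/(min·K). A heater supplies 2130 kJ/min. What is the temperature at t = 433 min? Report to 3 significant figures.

81.1 °C

Lumped-capacitance energy balance: M c_p dT/dt = UA(T_amb − T) + Q̇.
dT/dt = (T_ss − T)/τ with T_ss = T_amb + Q̇/UA = 13.9 + 2130/30.5 = 83.736 °C, τ = M c_p/UA = 1500·4.18/30.5 = 205.57 min.
This is linear first-order; T(t) = T_ss + (T₀ − T_ss) e^(−t/τ).
T(433) = 83.736 + (-21.336)·0.12169 = 81.140 °C.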